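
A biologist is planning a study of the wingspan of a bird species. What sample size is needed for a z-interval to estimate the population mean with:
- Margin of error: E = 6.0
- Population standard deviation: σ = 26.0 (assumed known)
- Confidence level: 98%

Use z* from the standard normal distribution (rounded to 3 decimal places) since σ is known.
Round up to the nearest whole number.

Using z* since population σ is known (z-interval formula).

For 98% confidence, z* = 2.326 (from standard normal table)

Sample size formula for z-interval: n = (z*σ/E)²

n = (2.326 × 26.0 / 6.0)²
  = (10.079333)²
  = 101.5930

Round up to the nearest whole number: n = 102

102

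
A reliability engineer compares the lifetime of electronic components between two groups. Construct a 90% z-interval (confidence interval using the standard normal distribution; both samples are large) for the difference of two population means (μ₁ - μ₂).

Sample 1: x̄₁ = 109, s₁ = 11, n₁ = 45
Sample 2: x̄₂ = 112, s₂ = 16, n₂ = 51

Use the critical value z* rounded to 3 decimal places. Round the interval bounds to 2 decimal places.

Both samples are large (n₁ = 45 ≥ 30, n₂ = 51 ≥ 30), so a z-interval for the difference of means applies.

Point estimate: x̄₁ - x̄₂ = 109 - 112 = -3

Standard error: SE = √(s₁²/n₁ + s₂²/n₂)
= √(11²/45 + 16²/51)
= √(2.688889 + 5.019608)
= 2.776418

For 90% confidence, z* = 1.645 (from standard normal table)
Margin of error: E = z* × SE = 1.645 × 2.776418 = 4.5672

Z-interval: (x̄₁ - x̄₂) ± E = -3 ± 4.5672 = (-7.5672, 1.5672)

Rounded to 2 decimal places:

(-7.57, 1.57)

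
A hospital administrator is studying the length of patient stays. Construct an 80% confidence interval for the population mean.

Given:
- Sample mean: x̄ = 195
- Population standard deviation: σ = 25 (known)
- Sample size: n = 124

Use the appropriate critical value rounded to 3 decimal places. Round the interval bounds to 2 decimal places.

The population standard deviation σ is known, so use a z-interval (standard normal critical value).

For 80% confidence, z* = 1.282 (from standard normal table)

Standard error: SE = σ/√n = 25/√124 = 2.245066

Margin of error: E = z* × SE = 1.282 × 2.245066 = 2.8782

Z-interval: x̄ ± E = 195 ± 2.8782 = (192.1218, 197.8782)

Rounded to 2 decimal places:

(192.12, 197.88)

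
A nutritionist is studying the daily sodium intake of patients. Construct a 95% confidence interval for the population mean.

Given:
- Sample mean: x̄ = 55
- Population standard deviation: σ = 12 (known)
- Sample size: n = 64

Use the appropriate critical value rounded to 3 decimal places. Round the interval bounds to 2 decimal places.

The population standard deviation σ is known, so use a z-interval (standard normal critical value).

For 95% confidence, z* = 1.96 (from standard normal table)

Standard error: SE = σ/√n = 12/√64 = 1.500000

Margin of error: E = z* × SE = 1.96 × 1.500000 = 2.9400

Z-interval: x̄ ± E = 55 ± 2.9400 = (52.0600, 57.9400)

Rounded to 2 decimal places:

(52.06, 57.94)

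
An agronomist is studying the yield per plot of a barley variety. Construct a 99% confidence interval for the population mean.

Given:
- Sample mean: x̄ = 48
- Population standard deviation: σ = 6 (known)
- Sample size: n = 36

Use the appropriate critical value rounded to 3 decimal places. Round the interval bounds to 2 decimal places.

The population standard deviation σ is known, so use a z-interval (standard normal critical value).

For 99% confidence, z* = 2.576 (from standard normal table)

Standard error: SE = σ/√n = 6/√36 = 1.000000

Margin of error: E = z* × SE = 2.576 × 1.000000 = 2.5760

Z-interval: x̄ ± E = 48 ± 2.5760 = (45.4240, 50.5760)

Rounded to 2 decimal places:

(45.42, 50.58)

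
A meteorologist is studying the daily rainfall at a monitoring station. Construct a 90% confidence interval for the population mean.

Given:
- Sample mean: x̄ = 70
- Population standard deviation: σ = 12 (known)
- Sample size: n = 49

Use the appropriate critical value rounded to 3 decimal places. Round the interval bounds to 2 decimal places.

The population standard deviation σ is known, so use a z-interval (standard normal critical value).

For 90% confidence, z* = 1.645 (from standard normal table)

Standard error: SE = σ/√n = 12/√49 = 1.714286

Margin of error: E = z* × SE = 1.645 × 1.714286 = 2.8200

Z-interval: x̄ ± E = 70 ± 2.8200 = (67.1800, 72.8200)

Rounded to 2 decimal places:

(67.18, 72.82)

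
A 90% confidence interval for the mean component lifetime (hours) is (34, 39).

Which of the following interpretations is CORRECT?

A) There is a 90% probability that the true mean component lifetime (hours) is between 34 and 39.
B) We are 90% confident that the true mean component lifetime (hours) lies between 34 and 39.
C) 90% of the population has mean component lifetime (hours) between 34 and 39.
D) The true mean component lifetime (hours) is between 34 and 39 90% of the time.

A confidence interval represents our confidence in the procedure, not a probability statement about the parameter.

Key concept: If we repeated this sampling process many times and computed a 90% CI each time, about 90% of those intervals would contain the true population parameter.

For this specific interval (34, 39):
- Midpoint (point estimate): 36.5
- Margin of error: 2.5

The correct interpretation is the one stating confidence that the true parameter lies in the interval — option B.

B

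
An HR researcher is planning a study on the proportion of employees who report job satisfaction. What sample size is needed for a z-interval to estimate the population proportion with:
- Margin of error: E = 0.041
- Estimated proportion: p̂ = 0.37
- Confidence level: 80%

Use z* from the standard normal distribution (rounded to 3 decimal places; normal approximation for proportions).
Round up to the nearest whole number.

Using z* for proportion z-interval (normal approximation).

For 80% confidence, z* = 1.282 (from standard normal table)

Sample size formula for proportion z-interval: n = z*²p̂(1-p̂)/E²

n = 1.282² × 0.37 × 0.63 / 0.041²
  = 1.643524 × 0.2331 / 0.001681
  = 227.9033

Round up to the nearest whole number: n = 228

228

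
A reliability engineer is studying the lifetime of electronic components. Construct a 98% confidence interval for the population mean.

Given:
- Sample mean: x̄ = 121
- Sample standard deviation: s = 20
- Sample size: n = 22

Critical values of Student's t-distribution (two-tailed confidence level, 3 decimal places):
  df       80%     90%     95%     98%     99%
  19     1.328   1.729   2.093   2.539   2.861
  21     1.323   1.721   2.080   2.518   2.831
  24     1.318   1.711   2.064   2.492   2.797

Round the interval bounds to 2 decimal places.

The population standard deviation σ is unknown (only the sample standard deviation s is given), so use a t-interval with df = n - 1 = 22 - 1 = 21.

For 98% confidence with df = 21, t* = 2.518 (from t-table)

Standard error: SE = s/√n = 20/√22 = 4.264014

Margin of error: E = t* × SE = 2.518 × 4.264014 = 10.7368

T-interval: x̄ ± E = 121 ± 10.7368 = (110.2632, 131.7368)

Rounded to 2 decimal places:

(110.26, 131.74)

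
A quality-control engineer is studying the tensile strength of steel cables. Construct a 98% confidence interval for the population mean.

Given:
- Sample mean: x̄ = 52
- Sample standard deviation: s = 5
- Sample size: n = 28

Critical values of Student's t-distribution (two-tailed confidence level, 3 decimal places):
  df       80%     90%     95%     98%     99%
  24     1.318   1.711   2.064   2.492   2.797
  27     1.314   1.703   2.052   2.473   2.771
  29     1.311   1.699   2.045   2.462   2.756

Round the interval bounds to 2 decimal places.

The population standard deviation σ is unknown (only the sample standard deviation s is given), so use a t-interval with df = n - 1 = 28 - 1 = 27.

For 98% confidence with df = 27, t* = 2.473 (from t-table)

Standard error: SE = s/√n = 5/√28 = 0.944911

Margin of error: E = t* × SE = 2.473 × 0.944911 = 2.3368

T-interval: x̄ ± E = 52 ± 2.3368 = (49.6632, 54.3368)

Rounded to 2 decimal places:

(49.66, 54.34)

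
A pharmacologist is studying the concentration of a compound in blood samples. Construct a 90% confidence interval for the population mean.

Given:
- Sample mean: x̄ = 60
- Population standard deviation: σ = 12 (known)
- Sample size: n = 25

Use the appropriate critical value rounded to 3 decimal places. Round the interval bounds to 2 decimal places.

The population standard deviation σ is known, so use a z-interval (standard normal critical value).

For 90% confidence, z* = 1.645 (from standard normal table)

Standard error: SE = σ/√n = 12/√25 = 2.400000

Margin of error: E = z* × SE = 1.645 × 2.400000 = 3.9480

Z-interval: x̄ ± E = 60 ± 3.9480 = (56.0520, 63.9480)

Rounded to 2 decimal places:

(56.05, 63.95)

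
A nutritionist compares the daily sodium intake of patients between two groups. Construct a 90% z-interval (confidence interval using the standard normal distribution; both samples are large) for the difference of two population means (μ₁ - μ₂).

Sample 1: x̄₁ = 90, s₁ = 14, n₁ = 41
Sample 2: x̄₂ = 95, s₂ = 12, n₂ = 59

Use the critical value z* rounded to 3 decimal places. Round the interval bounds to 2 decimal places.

Both samples are large (n₁ = 41 ≥ 30, n₂ = 59 ≥ 30), so a z-interval for the difference of means applies.

Point estimate: x̄₁ - x̄₂ = 90 - 95 = -5

Standard error: SE = √(s₁²/n₁ + s₂²/n₂)
= √(14²/41 + 12²/59)
= √(4.780488 + 2.440678)
= 2.687223

For 90% confidence, z* = 1.645 (from standard normal table)
Margin of error: E = z* × SE = 1.645 × 2.687223 = 4.4205

Z-interval: (x̄₁ - x̄₂) ± E = -5 ± 4.4205 = (-9.4205, -0.5795)

Rounded to 2 decimal places:

(-9.42, -0.58)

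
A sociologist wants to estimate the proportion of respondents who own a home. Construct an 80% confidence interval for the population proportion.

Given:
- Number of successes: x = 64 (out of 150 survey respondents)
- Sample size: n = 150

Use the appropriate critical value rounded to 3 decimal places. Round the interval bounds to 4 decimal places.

Sample proportion: p̂ = 64/150 = 0.426667

Check conditions for normal approximation:
  np̂ = 64 ≥ 10 ✓
  n(1-p̂) = 86 ≥ 10 ✓

The sample is large enough, so use a z-interval (normal approximation) for the proportion.

For 80% confidence, z* = 1.282 (from standard normal table)

Standard error: SE = √(p̂(1-p̂)/n) = √(0.426667×0.573333/150) = 0.04038335

Margin of error: E = z* × SE = 1.282 × 0.04038335 = 0.051771

Z-interval: p̂ ± E = 0.426667 ± 0.051771 = (0.374895, 0.478438)

Rounded to 4 decimal places:

(0.3749, 0.4784)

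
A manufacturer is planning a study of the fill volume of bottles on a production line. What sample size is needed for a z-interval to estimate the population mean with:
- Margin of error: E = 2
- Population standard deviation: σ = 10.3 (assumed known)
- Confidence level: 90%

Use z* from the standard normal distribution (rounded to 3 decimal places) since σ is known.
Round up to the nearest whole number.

Using z* since population σ is known (z-interval formula).

For 90% confidence, z* = 1.645 (from standard normal table)

Sample size formula for z-interval: n = (z*σ/E)²

n = (1.645 × 10.3 / 2)²
  = (8.471750)²
  = 71.7705

Round up to the nearest whole number: n = 72

72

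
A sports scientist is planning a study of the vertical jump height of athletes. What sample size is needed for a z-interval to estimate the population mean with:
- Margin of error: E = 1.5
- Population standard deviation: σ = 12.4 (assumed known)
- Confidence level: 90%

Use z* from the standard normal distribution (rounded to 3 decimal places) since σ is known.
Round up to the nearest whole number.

Using z* since population σ is known (z-interval formula).

For 90% confidence, z* = 1.645 (from standard normal table)

Sample size formula for z-interval: n = (z*σ/E)²

n = (1.645 × 12.4 / 1.5)²
  = (13.598667)²
  = 184.9237

Round up to the nearest whole number: n = 185

185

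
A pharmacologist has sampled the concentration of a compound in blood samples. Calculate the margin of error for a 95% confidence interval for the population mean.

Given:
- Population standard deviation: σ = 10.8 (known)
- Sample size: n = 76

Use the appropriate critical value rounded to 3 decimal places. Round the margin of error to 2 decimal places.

The population standard deviation σ is known, so use the z-interval margin of error formula.

For 95% confidence, z* = 1.96 (from standard normal table)

Margin of error formula for z-interval: E = z* × σ/√n

E = 1.96 × 10.8/√76
  = 1.96 × 1.238845
  = 2.4281

Rounded to 2 decimal places:

2.43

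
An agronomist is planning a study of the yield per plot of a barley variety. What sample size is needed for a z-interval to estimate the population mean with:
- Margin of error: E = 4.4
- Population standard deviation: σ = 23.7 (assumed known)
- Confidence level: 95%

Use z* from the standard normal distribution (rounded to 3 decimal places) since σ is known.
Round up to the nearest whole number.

Using z* since population σ is known (z-interval formula).

For 95% confidence, z* = 1.96 (from standard normal table)

Sample size formula for z-interval: n = (z*σ/E)²

n = (1.96 × 23.7 / 4.4)²
  = (10.557273)²
  = 111.4560

Round up to the nearest whole number: n = 112

112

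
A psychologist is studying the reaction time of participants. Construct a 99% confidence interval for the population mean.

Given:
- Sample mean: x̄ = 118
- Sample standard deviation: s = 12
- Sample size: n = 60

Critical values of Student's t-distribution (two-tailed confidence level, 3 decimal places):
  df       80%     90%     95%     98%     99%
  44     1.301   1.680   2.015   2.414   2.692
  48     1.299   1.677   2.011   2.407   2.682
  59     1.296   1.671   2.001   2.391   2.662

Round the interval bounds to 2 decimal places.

The population standard deviation σ is unknown (only the sample standard deviation s is given), so use a t-interval with df = n - 1 = 60 - 1 = 59.

For 99% confidence with df = 59, t* = 2.662 (from t-table)

Standard error: SE = s/√n = 12/√60 = 1.549193

Margin of error: E = t* × SE = 2.662 × 1.549193 = 4.1240

T-interval: x̄ ± E = 118 ± 4.1240 = (113.8760, 122.1240)

Rounded to 2 decimal places:

(113.88, 122.12)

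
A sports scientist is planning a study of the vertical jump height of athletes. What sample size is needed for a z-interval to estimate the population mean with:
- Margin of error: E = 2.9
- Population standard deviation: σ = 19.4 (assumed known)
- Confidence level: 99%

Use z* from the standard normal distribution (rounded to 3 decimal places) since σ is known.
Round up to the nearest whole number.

Using z* since population σ is known (z-interval formula).

For 99% confidence, z* = 2.576 (from standard normal table)

Sample size formula for z-interval: n = (z*σ/E)²

n = (2.576 × 19.4 / 2.9)²
  = (17.232552)²
  = 296.9608

Round up to the nearest whole number: n = 297

297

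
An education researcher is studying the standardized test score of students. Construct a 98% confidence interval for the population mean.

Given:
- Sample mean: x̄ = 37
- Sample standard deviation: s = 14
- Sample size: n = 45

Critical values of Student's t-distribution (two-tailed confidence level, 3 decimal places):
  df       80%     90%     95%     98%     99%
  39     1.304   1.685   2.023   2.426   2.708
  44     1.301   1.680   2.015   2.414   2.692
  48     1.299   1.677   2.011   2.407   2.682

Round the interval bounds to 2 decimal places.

The population standard deviation σ is unknown (only the sample standard deviation s is given), so use a t-interval with df = n - 1 = 45 - 1 = 44.

For 98% confidence with df = 44, t* = 2.414 (from t-table)

Standard error: SE = s/√n = 14/√45 = 2.086997

Margin of error: E = t* × SE = 2.414 × 2.086997 = 5.0380

T-interval: x̄ ± E = 37 ± 5.0380 = (31.9620, 42.0380)

Rounded to 2 decimal places:

(31.96, 42.04)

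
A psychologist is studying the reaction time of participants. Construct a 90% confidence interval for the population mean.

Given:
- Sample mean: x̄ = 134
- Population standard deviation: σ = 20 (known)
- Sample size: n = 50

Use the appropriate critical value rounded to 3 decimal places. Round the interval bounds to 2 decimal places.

The population standard deviation σ is known, so use a z-interval (standard normal critical value).

For 90% confidence, z* = 1.645 (from standard normal table)

Standard error: SE = σ/√n = 20/√50 = 2.828427

Margin of error: E = z* × SE = 1.645 × 2.828427 = 4.6528

Z-interval: x̄ ± E = 134 ± 4.6528 = (129.3472, 138.6528)

Rounded to 2 decimal places:

(129.35, 138.65)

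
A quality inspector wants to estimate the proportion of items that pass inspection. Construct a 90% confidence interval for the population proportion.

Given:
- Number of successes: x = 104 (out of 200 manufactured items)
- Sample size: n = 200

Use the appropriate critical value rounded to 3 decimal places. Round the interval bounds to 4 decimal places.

Sample proportion: p̂ = 104/200 = 0.520000

Check conditions for normal approximation:
  np̂ = 104 ≥ 10 ✓
  n(1-p̂) = 96 ≥ 10 ✓

The sample is large enough, so use a z-interval (normal approximation) for the proportion.

For 90% confidence, z* = 1.645 (from standard normal table)

Standard error: SE = √(p̂(1-p̂)/n) = √(0.520000×0.480000/200) = 0.03532704

Margin of error: E = z* × SE = 1.645 × 0.03532704 = 0.058113

Z-interval: p̂ ± E = 0.520000 ± 0.058113 = (0.461887, 0.578113)

Rounded to 4 decimal places:

(0.4619, 0.5781)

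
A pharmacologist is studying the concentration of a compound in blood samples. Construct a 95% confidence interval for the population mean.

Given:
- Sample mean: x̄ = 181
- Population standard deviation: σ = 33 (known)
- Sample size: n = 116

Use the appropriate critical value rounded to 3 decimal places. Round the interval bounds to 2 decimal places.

The population standard deviation σ is known, so use a z-interval (standard normal critical value).

For 95% confidence, z* = 1.96 (from standard normal table)

Standard error: SE = σ/√n = 33/√116 = 3.063973

Margin of error: E = z* × SE = 1.96 × 3.063973 = 6.0054

Z-interval: x̄ ± E = 181 ± 6.0054 = (174.9946, 187.0054)

Rounded to 2 decimal places:

(174.99, 187.01)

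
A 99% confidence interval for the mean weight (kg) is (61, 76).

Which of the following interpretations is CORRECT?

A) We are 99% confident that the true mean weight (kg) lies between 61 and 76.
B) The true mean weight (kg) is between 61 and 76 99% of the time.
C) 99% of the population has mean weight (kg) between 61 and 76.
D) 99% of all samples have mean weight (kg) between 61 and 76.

A confidence interval represents our confidence in the procedure, not a probability statement about the parameter.

Key concept: If we repeated this sampling process many times and computed a 99% CI each time, about 99% of those intervals would contain the true population parameter.

For this specific interval (61, 76):
- Midpoint (point estimate): 68.5
- Margin of error: 7.5

The correct interpretation is the one stating confidence that the true parameter lies in the interval — option A.

A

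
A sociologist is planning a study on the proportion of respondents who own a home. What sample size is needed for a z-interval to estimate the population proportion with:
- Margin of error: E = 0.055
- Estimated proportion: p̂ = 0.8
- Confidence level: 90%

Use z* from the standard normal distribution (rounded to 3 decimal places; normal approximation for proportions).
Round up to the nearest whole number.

Using z* for proportion z-interval (normal approximation).

For 90% confidence, z* = 1.645 (from standard normal table)

Sample size formula for proportion z-interval: n = z*²p̂(1-p̂)/E²

n = 1.645² × 0.8 × 0.2 / 0.055²
  = 2.706025 × 0.16 / 0.003025
  = 143.1286

Round up to the nearest whole number: n = 144

144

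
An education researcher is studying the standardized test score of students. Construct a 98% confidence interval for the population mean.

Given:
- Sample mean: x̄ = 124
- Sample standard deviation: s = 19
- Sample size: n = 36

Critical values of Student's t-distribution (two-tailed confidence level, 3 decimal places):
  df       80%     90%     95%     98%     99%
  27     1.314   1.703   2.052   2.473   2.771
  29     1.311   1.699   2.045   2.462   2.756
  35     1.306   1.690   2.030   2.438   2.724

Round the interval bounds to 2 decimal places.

The population standard deviation σ is unknown (only the sample standard deviation s is given), so use a t-interval with df = n - 1 = 36 - 1 = 35.

For 98% confidence with df = 35, t* = 2.438 (from t-table)

Standard error: SE = s/√n = 19/√36 = 3.166667

Margin of error: E = t* × SE = 2.438 × 3.166667 = 7.7203

T-interval: x̄ ± E = 124 ± 7.7203 = (116.2797, 131.7203)

Rounded to 2 decimal places:

(116.28, 131.72)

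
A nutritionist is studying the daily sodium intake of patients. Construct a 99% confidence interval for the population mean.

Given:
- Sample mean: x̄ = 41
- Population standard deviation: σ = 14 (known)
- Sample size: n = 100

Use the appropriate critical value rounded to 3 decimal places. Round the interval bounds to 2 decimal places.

The population standard deviation σ is known, so use a z-interval (standard normal critical value).

For 99% confidence, z* = 2.576 (from standard normal table)

Standard error: SE = σ/√n = 14/√100 = 1.400000

Margin of error: E = z* × SE = 2.576 × 1.400000 = 3.6064

Z-interval: x̄ ± E = 41 ± 3.6064 = (37.3936, 44.6064)

Rounded to 2 decimal places:

(37.39, 44.61)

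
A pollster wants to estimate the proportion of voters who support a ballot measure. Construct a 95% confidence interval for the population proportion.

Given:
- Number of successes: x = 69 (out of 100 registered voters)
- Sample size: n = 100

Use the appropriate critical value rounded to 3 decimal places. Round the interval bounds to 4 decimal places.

Sample proportion: p̂ = 69/100 = 0.690000

Check conditions for normal approximation:
  np̂ = 69 ≥ 10 ✓
  n(1-p̂) = 31 ≥ 10 ✓

The sample is large enough, so use a z-interval (normal approximation) for the proportion.

For 95% confidence, z* = 1.96 (from standard normal table)

Standard error: SE = √(p̂(1-p̂)/n) = √(0.690000×0.310000/100) = 0.04624932

Margin of error: E = z* × SE = 1.96 × 0.04624932 = 0.090649

Z-interval: p̂ ± E = 0.690000 ± 0.090649 = (0.599351, 0.780649)

Rounded to 4 decimal places:

(0.5994, 0.7806)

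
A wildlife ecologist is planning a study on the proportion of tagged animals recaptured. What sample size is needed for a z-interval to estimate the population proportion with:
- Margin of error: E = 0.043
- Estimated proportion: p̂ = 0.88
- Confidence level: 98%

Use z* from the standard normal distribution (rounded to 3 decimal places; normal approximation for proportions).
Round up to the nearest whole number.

Using z* for proportion z-interval (normal approximation).

For 98% confidence, z* = 2.326 (from standard normal table)

Sample size formula for proportion z-interval: n = z*²p̂(1-p̂)/E²

n = 2.326² × 0.88 × 0.12 / 0.043²
  = 5.410276 × 0.1056 / 0.001849
  = 308.9914

Round up to the nearest whole number: n = 309

309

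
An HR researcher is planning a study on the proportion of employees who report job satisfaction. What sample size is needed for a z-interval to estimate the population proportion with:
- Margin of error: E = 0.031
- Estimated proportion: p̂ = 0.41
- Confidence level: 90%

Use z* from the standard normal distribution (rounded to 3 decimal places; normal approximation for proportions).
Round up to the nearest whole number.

Using z* for proportion z-interval (normal approximation).

For 90% confidence, z* = 1.645 (from standard normal table)

Sample size formula for proportion z-interval: n = z*²p̂(1-p̂)/E²

n = 1.645² × 0.41 × 0.59 / 0.031²
  = 2.706025 × 0.2419 / 0.000961
  = 681.1524

Round up to the nearest whole number: n = 682

682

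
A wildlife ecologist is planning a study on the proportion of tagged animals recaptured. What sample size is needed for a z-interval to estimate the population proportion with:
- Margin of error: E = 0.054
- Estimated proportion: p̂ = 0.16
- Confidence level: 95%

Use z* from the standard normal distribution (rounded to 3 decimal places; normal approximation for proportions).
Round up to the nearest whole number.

Using z* for proportion z-interval (normal approximation).

For 95% confidence, z* = 1.96 (from standard normal table)

Sample size formula for proportion z-interval: n = z*²p̂(1-p̂)/E²

n = 1.96² × 0.16 × 0.84 / 0.054²
  = 3.8416 × 0.1344 / 0.002916
  = 177.0614

Round up to the nearest whole number: n = 178

178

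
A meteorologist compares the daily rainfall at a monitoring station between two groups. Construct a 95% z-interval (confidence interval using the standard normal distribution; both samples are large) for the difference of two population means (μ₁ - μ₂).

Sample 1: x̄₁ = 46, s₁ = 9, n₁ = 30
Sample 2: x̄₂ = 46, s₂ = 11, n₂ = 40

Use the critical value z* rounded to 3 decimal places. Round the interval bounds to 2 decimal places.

Both samples are large (n₁ = 30 ≥ 30, n₂ = 40 ≥ 30), so a z-interval for the difference of means applies.

Point estimate: x̄₁ - x̄₂ = 46 - 46 = 0

Standard error: SE = √(s₁²/n₁ + s₂²/n₂)
= √(9²/30 + 11²/40)
= √(2.700000 + 3.025000)
= 2.392697

For 95% confidence, z* = 1.96 (from standard normal table)
Margin of error: E = z* × SE = 1.96 × 2.392697 = 4.6897

Z-interval: (x̄₁ - x̄₂) ± E = 0 ± 4.6897 = (-4.6897, 4.6897)

Rounded to 2 decimal places:

(-4.69, 4.69)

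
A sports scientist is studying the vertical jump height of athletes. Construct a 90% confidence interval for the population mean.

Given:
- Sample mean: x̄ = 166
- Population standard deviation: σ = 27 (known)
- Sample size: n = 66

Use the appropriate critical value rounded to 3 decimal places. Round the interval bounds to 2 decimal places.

The population standard deviation σ is known, so use a z-interval (standard normal critical value).

For 90% confidence, z* = 1.645 (from standard normal table)

Standard error: SE = σ/√n = 27/√66 = 3.323470

Margin of error: E = z* × SE = 1.645 × 3.323470 = 5.4671

Z-interval: x̄ ± E = 166 ± 5.4671 = (160.5329, 171.4671)

Rounded to 2 decimal places:

(160.53, 171.47)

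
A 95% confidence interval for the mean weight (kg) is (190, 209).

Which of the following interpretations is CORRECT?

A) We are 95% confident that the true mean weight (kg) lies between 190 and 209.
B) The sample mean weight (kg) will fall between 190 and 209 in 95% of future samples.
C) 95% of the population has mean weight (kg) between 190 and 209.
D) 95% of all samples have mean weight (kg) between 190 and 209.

A confidence interval represents our confidence in the procedure, not a probability statement about the parameter.

Key concept: If we repeated this sampling process many times and computed a 95% CI each time, about 95% of those intervals would contain the true population parameter.

For this specific interval (190, 209):
- Midpoint (point estimate): 199.5
- Margin of error: 9.5

The correct interpretation is the one stating confidence that the true parameter lies in the interval — option A.

A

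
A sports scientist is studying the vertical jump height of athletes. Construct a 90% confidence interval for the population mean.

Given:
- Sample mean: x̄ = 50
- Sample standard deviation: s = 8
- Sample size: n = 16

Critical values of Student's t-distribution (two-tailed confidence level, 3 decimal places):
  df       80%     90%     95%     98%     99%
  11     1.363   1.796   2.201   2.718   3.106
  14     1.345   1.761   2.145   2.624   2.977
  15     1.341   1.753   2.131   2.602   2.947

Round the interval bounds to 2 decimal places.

The population standard deviation σ is unknown (only the sample standard deviation s is given), so use a t-interval with df = n - 1 = 16 - 1 = 15.

For 90% confidence with df = 15, t* = 1.753 (from t-table)

Standard error: SE = s/√n = 8/√16 = 2.000000

Margin of error: E = t* × SE = 1.753 × 2.000000 = 3.5060

T-interval: x̄ ± E = 50 ± 3.5060 = (46.4940, 53.5060)

Rounded to 2 decimal places:

(46.49, 53.51)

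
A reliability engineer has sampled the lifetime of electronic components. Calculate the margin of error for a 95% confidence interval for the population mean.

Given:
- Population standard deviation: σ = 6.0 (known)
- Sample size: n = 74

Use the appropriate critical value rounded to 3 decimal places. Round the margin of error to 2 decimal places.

The population standard deviation σ is known, so use the z-interval margin of error formula.

For 95% confidence, z* = 1.96 (from standard normal table)

Margin of error formula for z-interval: E = z* × σ/√n

E = 1.96 × 6.0/√74
  = 1.96 × 0.697486
  = 1.3671

Rounded to 2 decimal places:

1.37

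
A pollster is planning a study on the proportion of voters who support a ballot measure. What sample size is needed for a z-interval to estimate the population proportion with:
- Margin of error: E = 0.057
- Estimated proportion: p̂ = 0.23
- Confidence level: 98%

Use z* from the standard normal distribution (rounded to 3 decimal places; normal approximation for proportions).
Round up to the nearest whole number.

Using z* for proportion z-interval (normal approximation).

For 98% confidence, z* = 2.326 (from standard normal table)

Sample size formula for proportion z-interval: n = z*²p̂(1-p̂)/E²

n = 2.326² × 0.23 × 0.77 / 0.057²
  = 5.410276 × 0.1771 / 0.003249
  = 294.9092

Round up to the nearest whole number: n = 295

295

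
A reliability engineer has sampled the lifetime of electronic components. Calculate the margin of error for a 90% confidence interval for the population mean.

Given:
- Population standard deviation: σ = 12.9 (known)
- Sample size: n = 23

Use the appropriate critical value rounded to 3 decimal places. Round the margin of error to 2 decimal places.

The population standard deviation σ is known, so use the z-interval margin of error formula.

For 90% confidence, z* = 1.645 (from standard normal table)

Margin of error formula for z-interval: E = z* × σ/√n

E = 1.645 × 12.9/√23
  = 1.645 × 2.689836
  = 4.4248

Rounded to 2 decimal places:

4.42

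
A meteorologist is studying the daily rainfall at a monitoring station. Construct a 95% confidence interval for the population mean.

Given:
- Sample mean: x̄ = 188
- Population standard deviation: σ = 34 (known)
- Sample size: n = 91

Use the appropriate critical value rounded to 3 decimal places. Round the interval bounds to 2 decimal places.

The population standard deviation σ is known, so use a z-interval (standard normal critical value).

For 95% confidence, z* = 1.96 (from standard normal table)

Standard error: SE = σ/√n = 34/√91 = 3.564168

Margin of error: E = z* × SE = 1.96 × 3.564168 = 6.9858

Z-interval: x̄ ± E = 188 ± 6.9858 = (181.0142, 194.9858)

Rounded to 2 decimal places:

(181.01, 194.99)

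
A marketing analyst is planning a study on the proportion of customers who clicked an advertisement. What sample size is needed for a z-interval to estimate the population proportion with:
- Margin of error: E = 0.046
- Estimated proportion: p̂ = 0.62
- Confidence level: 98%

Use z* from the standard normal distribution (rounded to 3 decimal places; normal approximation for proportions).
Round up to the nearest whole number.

Using z* for proportion z-interval (normal approximation).

For 98% confidence, z* = 2.326 (from standard normal table)

Sample size formula for proportion z-interval: n = z*²p̂(1-p̂)/E²

n = 2.326² × 0.62 × 0.38 / 0.046²
  = 5.410276 × 0.2356 / 0.002116
  = 602.3918

Round up to the nearest whole number: n = 603

603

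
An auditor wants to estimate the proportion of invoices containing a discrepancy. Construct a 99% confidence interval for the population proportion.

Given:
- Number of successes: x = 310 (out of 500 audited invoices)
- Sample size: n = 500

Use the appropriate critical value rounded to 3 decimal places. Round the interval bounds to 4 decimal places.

Sample proportion: p̂ = 310/500 = 0.620000

Check conditions for normal approximation:
  np̂ = 310 ≥ 10 ✓
  n(1-p̂) = 190 ≥ 10 ✓

The sample is large enough, so use a z-interval (normal approximation) for the proportion.

For 99% confidence, z* = 2.576 (from standard normal table)

Standard error: SE = √(p̂(1-p̂)/n) = √(0.620000×0.380000/500) = 0.02170714

Margin of error: E = z* × SE = 2.576 × 0.02170714 = 0.055918

Z-interval: p̂ ± E = 0.620000 ± 0.055918 = (0.564082, 0.675918)

Rounded to 4 decimal places:

(0.5641, 0.6759)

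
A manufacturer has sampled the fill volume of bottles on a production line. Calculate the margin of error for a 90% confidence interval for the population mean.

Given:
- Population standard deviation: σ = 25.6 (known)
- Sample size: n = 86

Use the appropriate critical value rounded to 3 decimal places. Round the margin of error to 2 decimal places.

The population standard deviation σ is known, so use the z-interval margin of error formula.

For 90% confidence, z* = 1.645 (from standard normal table)

Margin of error formula for z-interval: E = z* × σ/√n

E = 1.645 × 25.6/√86
  = 1.645 × 2.760519
  = 4.5411

Rounded to 2 decimal places:

4.54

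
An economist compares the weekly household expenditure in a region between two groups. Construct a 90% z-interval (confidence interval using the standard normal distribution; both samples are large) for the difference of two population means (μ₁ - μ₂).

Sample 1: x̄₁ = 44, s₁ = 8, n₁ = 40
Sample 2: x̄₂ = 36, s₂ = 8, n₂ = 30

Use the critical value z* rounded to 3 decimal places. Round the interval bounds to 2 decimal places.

Both samples are large (n₁ = 40 ≥ 30, n₂ = 30 ≥ 30), so a z-interval for the difference of means applies.

Point estimate: x̄₁ - x̄₂ = 44 - 36 = 8

Standard error: SE = √(s₁²/n₁ + s₂²/n₂)
= √(8²/40 + 8²/30)
= √(1.600000 + 2.133333)
= 1.932184

For 90% confidence, z* = 1.645 (from standard normal table)
Margin of error: E = z* × SE = 1.645 × 1.932184 = 3.1784

Z-interval: (x̄₁ - x̄₂) ± E = 8 ± 3.1784 = (4.8216, 11.1784)

Rounded to 2 decimal places:

(4.82, 11.18)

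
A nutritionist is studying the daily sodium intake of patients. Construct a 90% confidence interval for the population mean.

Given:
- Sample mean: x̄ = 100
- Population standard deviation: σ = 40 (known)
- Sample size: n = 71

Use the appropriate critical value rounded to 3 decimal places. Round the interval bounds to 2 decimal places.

The population standard deviation σ is known, so use a z-interval (standard normal critical value).

For 90% confidence, z* = 1.645 (from standard normal table)

Standard error: SE = σ/√n = 40/√71 = 4.747127

Margin of error: E = z* × SE = 1.645 × 4.747127 = 7.8090

Z-interval: x̄ ± E = 100 ± 7.8090 = (92.1910, 107.8090)

Rounded to 2 decimal places:

(92.19, 107.81)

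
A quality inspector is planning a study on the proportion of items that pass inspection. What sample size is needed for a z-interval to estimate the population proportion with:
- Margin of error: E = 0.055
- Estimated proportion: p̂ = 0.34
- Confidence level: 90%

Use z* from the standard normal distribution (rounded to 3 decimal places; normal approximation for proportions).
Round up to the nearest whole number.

Using z* for proportion z-interval (normal approximation).

For 90% confidence, z* = 1.645 (from standard normal table)

Sample size formula for proportion z-interval: n = z*²p̂(1-p̂)/E²

n = 1.645² × 0.34 × 0.66 / 0.055²
  = 2.706025 × 0.2244 / 0.003025
  = 200.7379

Round up to the nearest whole number: n = 201

201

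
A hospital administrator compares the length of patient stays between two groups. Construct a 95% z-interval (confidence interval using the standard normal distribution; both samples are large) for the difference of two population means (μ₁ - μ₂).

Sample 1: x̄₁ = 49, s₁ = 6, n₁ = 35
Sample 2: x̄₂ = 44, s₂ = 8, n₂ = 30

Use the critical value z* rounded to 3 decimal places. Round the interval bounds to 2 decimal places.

Both samples are large (n₁ = 35 ≥ 30, n₂ = 30 ≥ 30), so a z-interval for the difference of means applies.

Point estimate: x̄₁ - x̄₂ = 49 - 44 = 5

Standard error: SE = √(s₁²/n₁ + s₂²/n₂)
= √(6²/35 + 8²/30)
= √(1.028571 + 2.133333)
= 1.778175

For 95% confidence, z* = 1.96 (from standard normal table)
Margin of error: E = z* × SE = 1.96 × 1.778175 = 3.4852

Z-interval: (x̄₁ - x̄₂) ± E = 5 ± 3.4852 = (1.5148, 8.4852)

Rounded to 2 decimal places:

(1.51, 8.49)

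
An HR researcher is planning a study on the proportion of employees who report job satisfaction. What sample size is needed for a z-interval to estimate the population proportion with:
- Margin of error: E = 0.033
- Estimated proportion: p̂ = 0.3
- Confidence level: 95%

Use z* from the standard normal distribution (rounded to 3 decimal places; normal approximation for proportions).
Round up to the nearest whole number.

Using z* for proportion z-interval (normal approximation).

For 95% confidence, z* = 1.96 (from standard normal table)

Sample size formula for proportion z-interval: n = z*²p̂(1-p̂)/E²

n = 1.96² × 0.3 × 0.7 / 0.033²
  = 3.8416 × 0.21 / 0.001089
  = 740.8044

Round up to the nearest whole number: n = 741

741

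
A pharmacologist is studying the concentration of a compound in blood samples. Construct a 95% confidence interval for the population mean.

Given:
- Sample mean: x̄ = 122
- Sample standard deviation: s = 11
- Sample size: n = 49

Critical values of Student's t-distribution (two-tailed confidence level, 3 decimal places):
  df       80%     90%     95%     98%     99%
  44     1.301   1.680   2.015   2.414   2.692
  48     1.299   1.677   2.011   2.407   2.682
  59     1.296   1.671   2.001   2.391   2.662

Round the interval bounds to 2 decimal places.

The population standard deviation σ is unknown (only the sample standard deviation s is given), so use a t-interval with df = n - 1 = 49 - 1 = 48.

For 95% confidence with df = 48, t* = 2.011 (from t-table)

Standard error: SE = s/√n = 11/√49 = 1.571429

Margin of error: E = t* × SE = 2.011 × 1.571429 = 3.1601

T-interval: x̄ ± E = 122 ± 3.1601 = (118.8399, 125.1601)

Rounded to 2 decimal places:

(118.84, 125.16)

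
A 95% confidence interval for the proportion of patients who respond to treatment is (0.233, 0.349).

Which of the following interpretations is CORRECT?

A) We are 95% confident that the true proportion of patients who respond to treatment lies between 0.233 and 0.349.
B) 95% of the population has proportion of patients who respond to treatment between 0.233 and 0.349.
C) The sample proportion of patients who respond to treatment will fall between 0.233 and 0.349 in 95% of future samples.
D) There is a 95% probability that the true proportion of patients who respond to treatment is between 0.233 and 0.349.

A confidence interval represents our confidence in the procedure, not a probability statement about the parameter.

Key concept: If we repeated this sampling process many times and computed a 95% CI each time, about 95% of those intervals would contain the true population parameter.

For this specific interval (0.233, 0.349):
- Midpoint (point estimate): 0.291
- Margin of error: 0.058

The correct interpretation is the one stating confidence that the true parameter lies in the interval — option A.

A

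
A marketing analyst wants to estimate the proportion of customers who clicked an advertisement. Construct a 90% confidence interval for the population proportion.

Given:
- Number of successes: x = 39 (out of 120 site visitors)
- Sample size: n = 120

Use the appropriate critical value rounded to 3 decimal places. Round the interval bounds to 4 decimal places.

Sample proportion: p̂ = 39/120 = 0.325000

Check conditions for normal approximation:
  np̂ = 39 ≥ 10 ✓
  n(1-p̂) = 81 ≥ 10 ✓

The sample is large enough, so use a z-interval (normal approximation) for the proportion.

For 90% confidence, z* = 1.645 (from standard normal table)

Standard error: SE = √(p̂(1-p̂)/n) = √(0.325000×0.675000/120) = 0.04275658

Margin of error: E = z* × SE = 1.645 × 0.04275658 = 0.070335

Z-interval: p̂ ± E = 0.325000 ± 0.070335 = (0.254665, 0.395335)

Rounded to 4 decimal places:

(0.2547, 0.3953)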